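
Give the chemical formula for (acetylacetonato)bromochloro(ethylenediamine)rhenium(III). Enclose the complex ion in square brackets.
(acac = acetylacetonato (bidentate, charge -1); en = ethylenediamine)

Ligands: 1 acetylacetonato (acac, -1), 1 chloro (Cl, -1), 1 ethylenediamine (en, neutral), 1 bromo (Br, -1). Ligand charge sum = -3.
With Re in oxidation state +3, the complex ion is [Re...].

[Re(acac)BrCl(en)]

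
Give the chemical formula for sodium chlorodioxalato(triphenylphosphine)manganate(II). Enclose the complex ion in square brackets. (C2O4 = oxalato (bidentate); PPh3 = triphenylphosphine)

Na3[Mn(C2O4)2Cl(PPh3)]

Ligands: 2 oxalato (C2O4, -2), 1 chloro (Cl, -1), 1 triphenylphosphine (PPh3, neutral). Ligand charge sum = -5.
With Mn in oxidation state +2, the complex ion is [Mn...]^3−.
Charge balance with sodium (+1) requires 1 complex ion per 3 sodium.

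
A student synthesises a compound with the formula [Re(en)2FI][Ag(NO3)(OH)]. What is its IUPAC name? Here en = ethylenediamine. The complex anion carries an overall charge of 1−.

bis(ethylenediamine)fluoroiodorhenium(III) hydroxonitratoargentate(I)

The complex anion is given as 1−; its ligand charges sum to -2, so Ag = +1.
A 1:1 salt means the cation carries the equal and opposite charge, 1+.
Cation: ligand charges sum to -2; for the ion to be 1+, Re = +3.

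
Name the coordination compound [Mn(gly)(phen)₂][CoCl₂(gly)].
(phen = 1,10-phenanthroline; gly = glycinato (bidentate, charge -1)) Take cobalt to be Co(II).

(glycinato)bis(1,10-phenanthroline)manganese(II) dichloro(glycinato)cobaltate(II)

Co is given as +2; the anion's ligand charges sum to -3, so the complex anion is 1−.
A 1:1 salt means the cation carries the equal and opposite charge, 1+.
Cation: ligand charges sum to -1; for the ion to be 1+, Mn = +2.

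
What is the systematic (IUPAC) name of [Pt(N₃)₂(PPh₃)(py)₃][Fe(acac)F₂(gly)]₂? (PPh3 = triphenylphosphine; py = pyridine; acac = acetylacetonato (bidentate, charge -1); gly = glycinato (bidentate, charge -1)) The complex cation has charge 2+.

diazidotris(pyridine)(triphenylphosphine)platinum(IV) (acetylacetonato)difluoro(glycinato)ferrate(III)

The complex cation is given as 2+; its ligand charges sum to -2, so Pt = +4.
With 2 anions per cation, each anion must be 2/2 = 1−.
Anion: ligand charges sum to -4; for the ion to be 1−, Fe = +3.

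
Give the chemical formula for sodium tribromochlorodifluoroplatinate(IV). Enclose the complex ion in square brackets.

Ligands: 2 fluoro (F, -1), 3 bromo (Br, -1), 1 chloro (Cl, -1). Ligand charge sum = -6.
With Pt in oxidation state +4, the complex ion is [Pt...]^2−.
Charge balance with sodium (+1) requires 1 complex ion per 2 sodium.

Na2[PtBr3ClF2]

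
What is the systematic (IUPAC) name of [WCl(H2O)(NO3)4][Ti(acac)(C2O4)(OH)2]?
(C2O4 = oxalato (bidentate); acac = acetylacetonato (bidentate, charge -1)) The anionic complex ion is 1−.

The complex anion is given as 1−; its ligand charges sum to -5, so Ti = +4.
A 1:1 salt means the cation carries the equal and opposite charge, 1+.
Cation: ligand charges sum to -5; for the ion to be 1+, W = +6.

aquachlorotetranitratotungsten(VI) (acetylacetonato)dihydroxooxalatotitanate(IV)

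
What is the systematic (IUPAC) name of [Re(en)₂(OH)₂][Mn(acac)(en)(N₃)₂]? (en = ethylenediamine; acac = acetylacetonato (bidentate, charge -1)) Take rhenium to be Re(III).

bis(ethylenediamine)dihydroxorhenium(III) (acetylacetonato)diazido(ethylenediamine)manganate(II)

Both ions are complex: the cation is named first with the plain metal name, the anion second with the -ate form; each ion's ligands are alphabetised independently.
Re is given as +3; the cation's ligand charges sum to -2, so the complex cation is 1+.
A 1:1 salt means the anion carries the equal and opposite charge, 1−.
Anion: ligand charges sum to -3; for the ion to be 1−, Mn = +2.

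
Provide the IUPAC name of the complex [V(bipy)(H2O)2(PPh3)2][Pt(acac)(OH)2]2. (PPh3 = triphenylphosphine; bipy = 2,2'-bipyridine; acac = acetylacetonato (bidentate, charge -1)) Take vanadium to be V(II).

V is given as +2; the cation's ligand charges sum to 0, so the complex cation is 2+.
With 2 anions per cation, each anion must be 2/2 = 1−.
Anion: ligand charges sum to -3; for the ion to be 1−, Pt = +2.

diaqua(2,2'-bipyridine)bis(triphenylphosphine)vanadium(II) (acetylacetonato)dihydroxoplatinate(II)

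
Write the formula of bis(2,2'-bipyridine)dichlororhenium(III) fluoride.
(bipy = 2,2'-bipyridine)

Ligands: 2 chloro (Cl, -1), 2 2,2'-bipyridine (bipy, neutral). Ligand charge sum = -2.
With Re in oxidation state +3, the complex ion is [Re...]^1+.
Charge balance with fluoride (-1) requires 1 complex ion per 1 fluoride.

[Re(bipy)2Cl2]F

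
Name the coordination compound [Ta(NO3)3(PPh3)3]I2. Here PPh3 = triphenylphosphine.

trinitratotris(triphenylphosphine)tantalum(V) iodide

The 2 iodide counter-ions carry a total charge of -2, so each complex ion is 2+.
Ligand charges: 3×triphenylphosphine (neutral), 3×nitrato (-1 each); total -3. So Ta + (-3) = 2+, giving Ta = +5.
Ligands are named alphabetically: nitrato before triphenylphosphine.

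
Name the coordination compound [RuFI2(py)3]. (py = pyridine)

fluorodiiodotris(pyridine)ruthenium(III)

There is no counter-ion, so the complex is neutral overall.
Ligand charges: 2×iodo (-1 each), 1×fluoro (-1 each), 3×pyridine (neutral); total -3. So Ru + (-3) = 0, giving Ru = +3.
Ligands are named alphabetically: fluoro before iodo before pyridine.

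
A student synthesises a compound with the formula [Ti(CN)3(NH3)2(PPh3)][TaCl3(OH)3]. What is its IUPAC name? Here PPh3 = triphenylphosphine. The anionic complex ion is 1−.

diamminetricyano(triphenylphosphine)titanium(IV) trichlorotrihydroxotantalate(V)

Both ions are complex: the cation is named first with the plain metal name, the anion second with the -ate form; each ion's ligands are alphabetised independently.
The complex anion is given as 1−; its ligand charges sum to -6, so Ta = +5.
A 1:1 salt means the cation carries the equal and opposite charge, 1+.
Cation: ligand charges sum to -3; for the ion to be 1+, Ti = +4.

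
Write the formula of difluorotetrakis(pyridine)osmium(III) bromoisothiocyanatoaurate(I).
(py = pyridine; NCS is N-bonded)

[OsF2(py)4][AuBr(NCS)]

Cation [Os…]: ligand charges -2, Os(III) ⇒ ion charge 1+.
Anion [Au…]: ligand charges -2, Au(I) ⇒ ion charge 1−.
One 1+ cation balances one 1− anion.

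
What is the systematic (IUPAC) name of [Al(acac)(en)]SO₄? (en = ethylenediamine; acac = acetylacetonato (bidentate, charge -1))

(acetylacetonato)(ethylenediamine)aluminium(III) sulfate

The 1 sulfate counter-ion carries a total charge of -2, so each complex ion is 2+.
Ligand charges: 1×ethylenediamine (neutral), 1×acetylacetonato (-1 each); total -1. So Al + (-1) = 2+, giving Al = +3.
Ligands are named alphabetically: acetylacetonato before ethylenediamine.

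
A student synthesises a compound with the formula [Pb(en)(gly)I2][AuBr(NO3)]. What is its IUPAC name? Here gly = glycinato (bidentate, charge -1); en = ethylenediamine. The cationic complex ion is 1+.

The complex cation is given as 1+; its ligand charges sum to -3, so Pb = +4.
A 1:1 salt means the anion carries the equal and opposite charge, 1−.
Anion: ligand charges sum to -2; for the ion to be 1−, Au = +1.

(ethylenediamine)(glycinato)diiodolead(IV) bromonitratoaurate(I)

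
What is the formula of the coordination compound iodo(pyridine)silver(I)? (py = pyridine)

[AgI(py)]

Ligands: 1 iodo (I, -1), 1 pyridine (py, neutral). Ligand charge sum = -1.
With Ag in oxidation state +1, the complex ion is [Ag...].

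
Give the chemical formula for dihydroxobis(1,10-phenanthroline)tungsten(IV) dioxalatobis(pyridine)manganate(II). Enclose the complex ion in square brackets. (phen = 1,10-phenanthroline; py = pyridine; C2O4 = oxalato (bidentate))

Cation [W…]: ligand charges -2, W(IV) ⇒ ion charge 2+.
Anion [Mn…]: ligand charges -4, Mn(II) ⇒ ion charge 2−.
One 2+ cation balances one 2− anion.

[W(OH)2(phen)2][Mn(C2O4)2(py)2]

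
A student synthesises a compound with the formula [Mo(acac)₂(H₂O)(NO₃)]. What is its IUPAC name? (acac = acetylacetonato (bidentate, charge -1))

bis(acetylacetonato)aquanitratomolybdenum(III)

There is no counter-ion, so the complex is neutral overall.
Ligand charges: 2×acetylacetonato (-1 each), 1×nitrato (-1 each), 1×aqua (neutral); total -3. So Mo + (-3) = 0, giving Mo = +3.
Ligands are named alphabetically: acetylacetonato before aqua before nitrato.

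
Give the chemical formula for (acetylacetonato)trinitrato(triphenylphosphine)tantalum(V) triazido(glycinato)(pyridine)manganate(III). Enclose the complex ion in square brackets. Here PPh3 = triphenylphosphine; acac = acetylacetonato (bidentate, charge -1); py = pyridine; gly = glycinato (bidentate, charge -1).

[Ta(acac)(NO3)3(PPh3)][Mn(gly)(N3)3(py)]

Cation [Ta…]: ligand charges -4, Ta(V) ⇒ ion charge 1+.
Anion [Mn…]: ligand charges -4, Mn(III) ⇒ ion charge 1−.
One 1+ cation balances one 1− anion.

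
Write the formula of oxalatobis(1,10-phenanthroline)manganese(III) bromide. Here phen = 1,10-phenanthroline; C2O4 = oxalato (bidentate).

Ligands: 2 1,10-phenanthroline (phen, neutral), 1 oxalato (C2O4, -2). Ligand charge sum = -2.
With Mn in oxidation state +3, the complex ion is [Mn...]^1+.
Charge balance with bromide (-1) requires 1 complex ion per 1 bromide.

[Mn(C2O4)(phen)2]Br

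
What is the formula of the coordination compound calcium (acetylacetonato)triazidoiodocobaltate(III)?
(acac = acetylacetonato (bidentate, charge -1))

Ligands: 1 acetylacetonato (acac, -1), 3 azido (N3, -1), 1 iodo (I, -1). Ligand charge sum = -5.
With Co in oxidation state +3, the complex ion is [Co...]^2−.
Charge balance with calcium (+2) requires 1 complex ion per 1 calcium.

Ca[Co(acac)I(N3)3]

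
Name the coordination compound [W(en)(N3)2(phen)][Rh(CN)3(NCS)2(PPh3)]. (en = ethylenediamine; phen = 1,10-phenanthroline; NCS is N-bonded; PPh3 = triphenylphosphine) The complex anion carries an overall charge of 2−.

diazido(ethylenediamine)(1,10-phenanthroline)tungsten(IV) tricyanodiisothiocyanato(triphenylphosphine)rhodate(III)

Both ions are complex: the cation is named first with the plain metal name, the anion second with the -ate form; each ion's ligands are alphabetised independently.
The complex anion is given as 2−; its ligand charges sum to -5, so Rh = +3.
A 1:1 salt means the cation carries the equal and opposite charge, 2+.
Cation: ligand charges sum to -2; for the ion to be 2+, W = +4.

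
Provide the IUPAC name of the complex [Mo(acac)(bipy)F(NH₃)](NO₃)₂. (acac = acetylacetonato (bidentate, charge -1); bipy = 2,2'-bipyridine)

The 2 nitrate counter-ions carry a total charge of -2, so each complex ion is 2+.
Ligand charges: 1×fluoro (-1 each), 1×acetylacetonato (-1 each), 1×2,2'-bipyridine (neutral), 1×ammine (neutral); total -2. So Mo + (-2) = 2+, giving Mo = +4.
Ligands are named alphabetically: acetylacetonato before ammine before bipyridine before fluoro.

(acetylacetonato)ammine(2,2'-bipyridine)fluoromolybdenum(IV) nitrate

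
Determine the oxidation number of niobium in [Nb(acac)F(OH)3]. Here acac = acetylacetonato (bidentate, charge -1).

+5

No counter-ion: the bracketed complex is neutral.
Ligand charges: 1×acac = -1; 1×F = -1; 3×OH = -3; sum -5.
Nb + (-5) = 0 ⇒ Nb is +5.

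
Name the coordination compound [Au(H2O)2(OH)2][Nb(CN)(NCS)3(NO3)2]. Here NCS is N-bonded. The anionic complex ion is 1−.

Both ions are complex: the cation is named first with the plain metal name, the anion second with the -ate form; each ion's ligands are alphabetised independently.
The complex anion is given as 1−; its ligand charges sum to -6, so Nb = +5.
A 1:1 salt means the cation carries the equal and opposite charge, 1+.
Cation: ligand charges sum to -2; for the ion to be 1+, Au = +3.

diaquadihydroxogold(III) cyanotriisothiocyanatodinitratoniobate(V)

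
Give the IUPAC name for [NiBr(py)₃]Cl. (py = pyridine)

The 1 chloride counter-ion carries a total charge of -1, so each complex ion is 1+.
Ligand charges: 3×pyridine (neutral), 1×bromo (-1 each); total -1. So Ni + (-1) = 1+, giving Ni = +2.
Ligands are named alphabetically: bromo before pyridine.

bromotris(pyridine)nickel(II) chloride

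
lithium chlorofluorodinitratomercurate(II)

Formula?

Ligands: 1 fluoro (F, -1), 2 nitrato (NO3, -1), 1 chloro (Cl, -1). Ligand charge sum = -4.
Charge balance with lithium (+1) requires 1 complex ion per 2 lithium.

Li2[HgClF(NO3)2]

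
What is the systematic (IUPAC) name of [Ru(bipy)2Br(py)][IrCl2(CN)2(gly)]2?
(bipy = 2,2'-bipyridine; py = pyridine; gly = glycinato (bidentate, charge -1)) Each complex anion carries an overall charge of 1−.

The complex anion is given as 1−; its ligand charges sum to -5, so Ir = +4.
With 2 anions per cation, the cation must be 2×1 = 2+.
Cation: ligand charges sum to -1; for the ion to be 2+, Ru = +3.

bis(2,2'-bipyridine)bromo(pyridine)ruthenium(III) dichlorodicyano(glycinato)iridate(IV)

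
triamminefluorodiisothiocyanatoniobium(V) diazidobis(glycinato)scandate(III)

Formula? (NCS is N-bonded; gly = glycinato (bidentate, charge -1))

[NbF(NCS)2(NH3)3][Sc(gly)2(N3)2]2

Cation [Nb…]: ligand charges -3, Nb(V) ⇒ ion charge 2+.
Anion [Sc…]: ligand charges -4, Sc(III) ⇒ ion charge 1−.
One 2+ cation requires 2 of the 1− anion.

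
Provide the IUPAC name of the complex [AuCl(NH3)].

There is no counter-ion, so the complex is neutral overall.
Ligand charges: 1×chloro (-1 each), 1×ammine (neutral); total -1. So Au + (-1) = 0, giving Au = +1.
Ligands are named alphabetically: ammine before chloro.

amminechlorogold(I)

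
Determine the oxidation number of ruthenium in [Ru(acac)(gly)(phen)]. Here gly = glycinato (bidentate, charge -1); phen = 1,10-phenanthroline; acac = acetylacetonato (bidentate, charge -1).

+2

No counter-ion: the bracketed complex is neutral.
Ligand charges: 1×gly = -1; 1×phen neutral; 1×acac = -1; sum -2.
Ru + (-2) = 0 ⇒ Ru is +2.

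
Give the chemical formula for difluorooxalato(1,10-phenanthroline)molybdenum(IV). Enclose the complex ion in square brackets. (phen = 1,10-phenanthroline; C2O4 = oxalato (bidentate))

[Mo(C2O4)F2(phen)]

Ligands: 2 fluoro (F, -1), 1 1,10-phenanthroline (phen, neutral), 1 oxalato (C2O4, -2). Ligand charge sum = -4.
With Mo in oxidation state +4, the complex ion is [Mo...].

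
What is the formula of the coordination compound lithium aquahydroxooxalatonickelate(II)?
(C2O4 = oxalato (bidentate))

Li[Ni(C2O4)(H2O)(OH)]

Ligands: 1 aqua (H2O, neutral), 1 oxalato (C2O4, -2), 1 hydroxo (OH, -1). Ligand charge sum = -3.
With Ni in oxidation state +2, the complex ion is [Ni...]^1−.
Charge balance with lithium (+1) requires 1 complex ion per 1 lithium.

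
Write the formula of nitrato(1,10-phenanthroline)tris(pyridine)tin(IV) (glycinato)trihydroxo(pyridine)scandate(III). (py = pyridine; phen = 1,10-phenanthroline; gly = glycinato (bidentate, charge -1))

Cation [Sn…]: ligand charges -1, Sn(IV) ⇒ ion charge 3+.
Anion [Sc…]: ligand charges -4, Sc(III) ⇒ ion charge 1−.

[Sn(NO3)(phen)(py)3][Sc(gly)(OH)3(py)]3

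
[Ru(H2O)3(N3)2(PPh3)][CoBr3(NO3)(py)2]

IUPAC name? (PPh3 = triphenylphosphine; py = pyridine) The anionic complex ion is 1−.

Both ions are complex: the cation is named first with the plain metal name, the anion second with the -ate form; each ion's ligands are alphabetised independently.
The complex anion is given as 1−; its ligand charges sum to -4, so Co = +3.
A 1:1 salt means the cation carries the equal and opposite charge, 1+.
Cation: ligand charges sum to -2; for the ion to be 1+, Ru = +3.

triaquadiazido(triphenylphosphine)ruthenium(III) tribromonitratobis(pyridine)cobaltate(III)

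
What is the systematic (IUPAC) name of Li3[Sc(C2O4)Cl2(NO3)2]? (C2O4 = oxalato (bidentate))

The 3 lithium counter-ions carry a total charge of +3, so each complex ion is 3−.
Ligand charges: 1×oxalato (-2 each), 2×chloro (-1 each), 2×nitrato (-1 each); total -6. So Sc + (-6) = 3−, giving Sc = +3.
The complex ion is anionic, so scandium takes the -ate form scandate(III).

lithium dichlorodinitratooxalatoscandate(III)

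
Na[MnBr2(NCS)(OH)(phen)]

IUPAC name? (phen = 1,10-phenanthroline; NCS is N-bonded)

The 1 sodium counter-ion carries a total charge of +1, so each complex ion is 1−.
Ligand charges: 1×hydroxo (-1 each), 2×bromo (-1 each), 1×1,10-phenanthroline (neutral), 1×isothiocyanato (-1 each); total -4. So Mn + (-4) = 1−, giving Mn = +3.
The complex ion is anionic, so manganese takes the -ate form manganate(III).

sodium dibromohydroxoisothiocyanato(1,10-phenanthroline)manganate(III)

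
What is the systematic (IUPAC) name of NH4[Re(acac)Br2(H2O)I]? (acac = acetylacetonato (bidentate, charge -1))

The 1 ammonium counter-ion carries a total charge of +1, so each complex ion is 1−.
Ligand charges: 2×bromo (-1 each), 1×iodo (-1 each), 1×aqua (neutral), 1×acetylacetonato (-1 each); total -4. So Re + (-4) = 1−, giving Re = +3.
The complex ion is anionic, so rhenium takes the -ate form rhenate(III).

ammonium (acetylacetonato)aquadibromoiodorhenate(III)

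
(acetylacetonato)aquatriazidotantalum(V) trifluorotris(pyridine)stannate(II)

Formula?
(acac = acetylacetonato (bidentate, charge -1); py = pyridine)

[Ta(acac)(H2O)(N3)3][SnF3(py)3]

Cation [Ta…]: ligand charges -4, Ta(V) ⇒ ion charge 1+.
Anion [Sn…]: ligand charges -3, Sn(II) ⇒ ion charge 1−.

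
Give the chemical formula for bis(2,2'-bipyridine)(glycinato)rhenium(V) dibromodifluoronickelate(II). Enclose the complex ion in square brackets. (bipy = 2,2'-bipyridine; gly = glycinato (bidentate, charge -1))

[Re(bipy)2(gly)][NiBr2F2]2

Cation [Re…]: ligand charges -1, Re(V) ⇒ ion charge 4+.
Anion [Ni…]: ligand charges -4, Ni(II) ⇒ ion charge 2−.
One 4+ cation requires 2 of the 2− anion.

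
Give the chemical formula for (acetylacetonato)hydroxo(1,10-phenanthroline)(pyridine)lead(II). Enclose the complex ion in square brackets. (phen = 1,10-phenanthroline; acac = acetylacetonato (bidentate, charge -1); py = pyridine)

Ligands: 1 1,10-phenanthroline (phen, neutral), 1 acetylacetonato (acac, -1), 1 hydroxo (OH, -1), 1 pyridine (py, neutral). Ligand charge sum = -2.
With Pb in oxidation state +2, the complex ion is [Pb...].

[Pb(acac)(OH)(phen)(py)]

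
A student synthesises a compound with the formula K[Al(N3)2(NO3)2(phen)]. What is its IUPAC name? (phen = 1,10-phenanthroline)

potassium diazidodinitrato(1,10-phenanthroline)aluminate(III)

The 1 potassium counter-ion carries a total charge of +1, so each complex ion is 1−.
Ligand charges: 2×nitrato (-1 each), 2×azido (-1 each), 1×1,10-phenanthroline (neutral); total -4. So Al + (-4) = 1−, giving Al = +3.
The complex ion is anionic, so aluminium takes the -ate form aluminate(III).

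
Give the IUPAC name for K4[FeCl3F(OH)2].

potassium trichlorofluorodihydroxoferrate(II)

The 4 potassium counter-ions carry a total charge of +4, so each complex ion is 4−.
Ligand charges: 2×hydroxo (-1 each), 3×chloro (-1 each), 1×fluoro (-1 each); total -6. So Fe + (-6) = 4−, giving Fe = +2.
Ligands are named alphabetically: chloro before fluoro before hydroxo.
The complex ion is anionic, so iron takes the -ate form ferrate(II).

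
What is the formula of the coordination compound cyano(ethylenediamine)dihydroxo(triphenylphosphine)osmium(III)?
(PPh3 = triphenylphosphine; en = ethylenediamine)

[Os(CN)(en)(OH)2(PPh3)]

Ligands: 2 hydroxo (OH, -1), 1 triphenylphosphine (PPh3, neutral), 1 ethylenediamine (en, neutral), 1 cyano (CN, -1). Ligand charge sum = -3.
With Os in oxidation state +3, the complex ion is [Os...].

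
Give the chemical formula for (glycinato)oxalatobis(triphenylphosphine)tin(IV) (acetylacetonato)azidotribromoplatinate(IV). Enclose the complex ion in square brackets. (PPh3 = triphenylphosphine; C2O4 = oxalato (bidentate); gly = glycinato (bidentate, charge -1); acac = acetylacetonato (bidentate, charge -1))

Cation [Sn…]: ligand charges -3, Sn(IV) ⇒ ion charge 1+.
Anion [Pt…]: ligand charges -5, Pt(IV) ⇒ ion charge 1−.
One 1+ cation balances one 1− anion.

[Sn(C2O4)(gly)(PPh3)2][Pt(acac)Br3(N3)]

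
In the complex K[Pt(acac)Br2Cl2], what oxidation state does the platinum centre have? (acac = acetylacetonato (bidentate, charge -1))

+4

1 potassium outside the brackets (+1 each) → the complex ion is 1−.
Ligand charges: 2×Br = -2; 2×Cl = -2; 1×acac = -1; sum -5.
Pt + (-5) = 1− ⇒ Pt is +4.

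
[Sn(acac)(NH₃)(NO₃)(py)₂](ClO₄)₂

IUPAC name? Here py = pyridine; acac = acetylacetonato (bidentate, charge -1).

(acetylacetonato)amminenitratobis(pyridine)tin(IV) perchlorate

The 2 perchlorate counter-ions carry a total charge of -2, so each complex ion is 2+.
Ligand charges: 1×nitrato (-1 each), 2×pyridine (neutral), 1×ammine (neutral), 1×acetylacetonato (-1 each); total -2. So Sn + (-2) = 2+, giving Sn = +4.
Ligands are named alphabetically: acetylacetonato before ammine before nitrato before pyridine.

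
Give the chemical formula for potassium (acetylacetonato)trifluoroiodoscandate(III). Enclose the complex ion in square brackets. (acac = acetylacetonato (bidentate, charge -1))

Ligands: 3 fluoro (F, -1), 1 acetylacetonato (acac, -1), 1 iodo (I, -1). Ligand charge sum = -5.
Charge balance with potassium (+1) requires 1 complex ion per 2 potassium.

K2[Sc(acac)F3I]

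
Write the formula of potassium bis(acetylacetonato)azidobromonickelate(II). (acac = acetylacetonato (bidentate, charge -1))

Ligands: 1 bromo (Br, -1), 1 azido (N3, -1), 2 acetylacetonato (acac, -1). Ligand charge sum = -4.
Charge balance with potassium (+1) requires 1 complex ion per 2 potassium.

K2[Ni(acac)2Br(N3)]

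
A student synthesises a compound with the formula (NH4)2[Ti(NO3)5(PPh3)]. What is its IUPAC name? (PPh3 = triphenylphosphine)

The 2 ammonium counter-ions carry a total charge of +2, so each complex ion is 2−.
Ligand charges: 5×nitrato (-1 each), 1×triphenylphosphine (neutral); total -5. So Ti + (-5) = 2−, giving Ti = +3.
Ligands are named alphabetically: nitrato before triphenylphosphine.
The complex ion is anionic, so titanium takes the -ate form titanate(III).

ammonium pentanitrato(triphenylphosphine)titanate(III)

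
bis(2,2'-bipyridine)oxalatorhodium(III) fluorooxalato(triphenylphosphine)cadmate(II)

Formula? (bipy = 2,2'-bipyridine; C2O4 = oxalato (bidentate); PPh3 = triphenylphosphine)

Cation [Rh…]: ligand charges -2, Rh(III) ⇒ ion charge 1+.
Anion [Cd…]: ligand charges -3, Cd(II) ⇒ ion charge 1−.
One 1+ cation balances one 1− anion.

[Rh(bipy)2(C2O4)][Cd(C2O4)F(PPh3)]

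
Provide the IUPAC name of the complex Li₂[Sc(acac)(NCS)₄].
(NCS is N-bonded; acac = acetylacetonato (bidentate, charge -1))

The 2 lithium counter-ions carry a total charge of +2, so each complex ion is 2−.
Ligand charges: 4×isothiocyanato (-1 each), 1×acetylacetonato (-1 each); total -5. So Sc + (-5) = 2−, giving Sc = +3.
Ligands are named alphabetically: acetylacetonato before isothiocyanato.
The complex ion is anionic, so scandium takes the -ate form scandate(III).

lithium (acetylacetonato)tetraisothiocyanatoscandate(III)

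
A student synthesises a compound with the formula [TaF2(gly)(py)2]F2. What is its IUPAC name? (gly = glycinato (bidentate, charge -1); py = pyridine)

difluoro(glycinato)bis(pyridine)tantalum(V) fluoride

The 2 fluoride counter-ions carry a total charge of -2, so each complex ion is 2+.
Ligand charges: 1×glycinato (-1 each), 2×fluoro (-1 each), 2×pyridine (neutral); total -3. So Ta + (-3) = 2+, giving Ta = +5.
Ligands are named alphabetically: fluoro before glycinato before pyridine.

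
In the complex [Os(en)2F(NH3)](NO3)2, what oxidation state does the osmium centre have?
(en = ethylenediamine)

+3

2 nitrate outside the brackets (-1 each) → the complex ion is 2+.
Ligand charges: 2×en neutral; 1×F = -1; 1×NH3 neutral; sum -1.
Os + (-1) = 2+ ⇒ Os is +3.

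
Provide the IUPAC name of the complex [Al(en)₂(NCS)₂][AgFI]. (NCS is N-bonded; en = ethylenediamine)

bis(ethylenediamine)diisothiocyanatoaluminium(III) fluoroiodoargentate(I)

Both ions are complex: the cation is named first with the plain metal name, the anion second with the -ate form; each ion's ligands are alphabetised independently.
Aluminium is always +3 in its complexes; the cation's ligand charges sum to -2, so the complex cation is 1+.
A 1:1 salt means the anion carries the equal and opposite charge, 1−.
Anion: ligand charges sum to -2; for the ion to be 1−, Ag = +1.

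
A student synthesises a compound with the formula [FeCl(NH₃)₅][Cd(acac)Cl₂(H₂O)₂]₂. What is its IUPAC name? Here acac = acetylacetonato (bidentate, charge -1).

pentaamminechloroiron(III) (acetylacetonato)diaquadichlorocadmate(II)

Cadmium is always +2 in its complexes; the anion's ligand charges sum to -3, so the complex anion is 1−.
With 2 anions per cation, the cation must be 2×1 = 2+.
Cation: ligand charges sum to -1; for the ion to be 2+, Fe = +3.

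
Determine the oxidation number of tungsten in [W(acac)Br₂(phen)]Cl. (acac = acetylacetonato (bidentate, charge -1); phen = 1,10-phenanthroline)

1 chloride outside the brackets (-1 each) → the complex ion is 1+.
Ligand charges: 1×acac = -1; 2×Br = -2; 1×phen neutral; sum -3.
W + (-3) = 1+ ⇒ W is +4.

+4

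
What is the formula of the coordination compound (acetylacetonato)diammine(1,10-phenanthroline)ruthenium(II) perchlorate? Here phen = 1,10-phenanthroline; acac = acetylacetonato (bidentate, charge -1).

[Ru(acac)(NH3)2(phen)]ClO4

Ligands: 1 1,10-phenanthroline (phen, neutral), 2 ammine (NH3, neutral), 1 acetylacetonato (acac, -1). Ligand charge sum = -1.
With Ru in oxidation state +2, the complex ion is [Ru...]^1+.
Charge balance with perchlorate (-1) requires 1 complex ion per 1 perchlorate.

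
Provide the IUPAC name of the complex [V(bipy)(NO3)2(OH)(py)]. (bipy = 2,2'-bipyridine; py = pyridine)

There is no counter-ion, so the complex is neutral overall.
Ligand charges: 1×hydroxo (-1 each), 1×2,2'-bipyridine (neutral), 1×pyridine (neutral), 2×nitrato (-1 each); total -3. So V + (-3) = 0, giving V = +3.
Ligands are named alphabetically: bipyridine before hydroxo before nitrato before pyridine.

(2,2'-bipyridine)hydroxodinitrato(pyridine)vanadium(III)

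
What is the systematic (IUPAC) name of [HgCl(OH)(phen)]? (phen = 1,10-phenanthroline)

There is no counter-ion, so the complex is neutral overall.
Ligand charges: 1×1,10-phenanthroline (neutral), 1×hydroxo (-1 each), 1×chloro (-1 each); total -2. So Hg + (-2) = 0, giving Hg = +2.
Ligands are named alphabetically: chloro before hydroxo before phenanthroline.

chlorohydroxo(1,10-phenanthroline)mercury(II)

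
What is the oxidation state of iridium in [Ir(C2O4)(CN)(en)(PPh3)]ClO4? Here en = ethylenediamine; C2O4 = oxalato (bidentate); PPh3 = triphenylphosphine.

+4

1 perchlorate outside the brackets (-1 each) → the complex ion is 1+.
Ligand charges: 1×en neutral; 1×C2O4 = -2; 1×CN = -1; 1×PPh3 neutral; sum -3.
Ir + (-3) = 1+ ⇒ Ir is +4.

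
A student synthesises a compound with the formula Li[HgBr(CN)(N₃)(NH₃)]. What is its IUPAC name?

The 1 lithium counter-ion carries a total charge of +1, so each complex ion is 1−.
Ligand charges: 1×ammine (neutral), 1×bromo (-1 each), 1×cyano (-1 each), 1×azido (-1 each); total -3. So Hg + (-3) = 1−, giving Hg = +2.
Ligands are named alphabetically: ammine before azido before bromo before cyano.
The complex ion is anionic, so mercury takes the -ate form mercurate(II).

lithium ammineazidobromocyanomercurate(II)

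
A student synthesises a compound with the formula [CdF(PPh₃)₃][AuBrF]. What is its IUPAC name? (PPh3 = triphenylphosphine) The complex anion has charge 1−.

fluorotris(triphenylphosphine)cadmium(II) bromofluoroaurate(I)

Both ions are complex: the cation is named first with the plain metal name, the anion second with the -ate form; each ion's ligands are alphabetised independently.
The complex anion is given as 1−; its ligand charges sum to -2, so Au = +1.
A 1:1 salt means the cation carries the equal and opposite charge, 1+.
Cation: ligand charges sum to -1; for the ion to be 1+, Cd = +2.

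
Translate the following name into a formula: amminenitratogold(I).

[Au(NH3)(NO3)]

Ligands: 1 nitrato (NO3, -1), 1 ammine (NH3, neutral). Ligand charge sum = -1.
With Au in oxidation state +1, the complex ion is [Au...].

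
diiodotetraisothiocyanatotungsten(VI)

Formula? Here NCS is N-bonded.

[WI2(NCS)4]

Ligands: 4 isothiocyanato (NCS, -1), 2 iodo (I, -1). Ligand charge sum = -6.
With W in oxidation state +6, the complex ion is [W...].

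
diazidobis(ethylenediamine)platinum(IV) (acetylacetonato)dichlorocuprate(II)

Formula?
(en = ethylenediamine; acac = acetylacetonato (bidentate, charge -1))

Cation [Pt…]: ligand charges -2, Pt(IV) ⇒ ion charge 2+.
Anion [Cu…]: ligand charges -3, Cu(II) ⇒ ion charge 1−.

[Pt(en)2(N3)2][Cu(acac)Cl2]2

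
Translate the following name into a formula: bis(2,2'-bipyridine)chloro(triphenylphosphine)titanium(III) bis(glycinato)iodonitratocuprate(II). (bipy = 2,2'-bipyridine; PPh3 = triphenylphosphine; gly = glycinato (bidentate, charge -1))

Cation [Ti…]: ligand charges -1, Ti(III) ⇒ ion charge 2+.
Anion [Cu…]: ligand charges -4, Cu(II) ⇒ ion charge 2−.

[Ti(bipy)2Cl(PPh3)][Cu(gly)2I(NO3)]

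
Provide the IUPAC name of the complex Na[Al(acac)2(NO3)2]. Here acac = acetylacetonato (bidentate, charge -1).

sodium bis(acetylacetonato)dinitratoaluminate(III)

The 1 sodium counter-ion carries a total charge of +1, so each complex ion is 1−.
Ligand charges: 2×acetylacetonato (-1 each), 2×nitrato (-1 each); total -4. So Al + (-4) = 1−, giving Al = +3.
Ligands are named alphabetically: acetylacetonato before nitrato.
The complex ion is anionic, so aluminium takes the -ate form aluminate(III).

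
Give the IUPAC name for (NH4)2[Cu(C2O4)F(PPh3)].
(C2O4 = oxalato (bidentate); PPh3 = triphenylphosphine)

The 2 ammonium counter-ions carry a total charge of +2, so each complex ion is 2−.
Ligand charges: 1×fluoro (-1 each), 1×oxalato (-2 each), 1×triphenylphosphine (neutral); total -3. So Cu + (-3) = 2−, giving Cu = +1.
Ligands are named alphabetically: fluoro before oxalato before triphenylphosphine.
The complex ion is anionic, so copper takes the -ate form cuprate(I).

ammonium fluorooxalato(triphenylphosphine)cuprate(I)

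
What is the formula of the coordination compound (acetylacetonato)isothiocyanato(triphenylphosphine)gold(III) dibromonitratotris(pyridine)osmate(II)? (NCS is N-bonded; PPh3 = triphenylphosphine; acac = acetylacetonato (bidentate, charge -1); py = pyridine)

Cation [Au…]: ligand charges -2, Au(III) ⇒ ion charge 1+.
Anion [Os…]: ligand charges -3, Os(II) ⇒ ion charge 1−.
One 1+ cation balances one 1− anion.

[Au(acac)(NCS)(PPh3)][OsBr2(NO3)(py)3]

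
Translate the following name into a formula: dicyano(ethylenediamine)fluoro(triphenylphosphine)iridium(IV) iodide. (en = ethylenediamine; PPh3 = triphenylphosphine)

Ligands: 2 cyano (CN, -1), 1 fluoro (F, -1), 1 ethylenediamine (en, neutral), 1 triphenylphosphine (PPh3, neutral). Ligand charge sum = -3.
With Ir in oxidation state +4, the complex ion is [Ir...]^1+.
Charge balance with iodide (-1) requires 1 complex ion per 1 iodide.

[Ir(CN)2(en)F(PPh3)]I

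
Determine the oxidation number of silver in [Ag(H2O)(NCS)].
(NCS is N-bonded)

+1

No counter-ion: the bracketed complex is neutral.
Ligand charges: 1×NCS = -1; 1×H2O neutral; sum -1.
Ag + (-1) = 0 ⇒ Ag is +1.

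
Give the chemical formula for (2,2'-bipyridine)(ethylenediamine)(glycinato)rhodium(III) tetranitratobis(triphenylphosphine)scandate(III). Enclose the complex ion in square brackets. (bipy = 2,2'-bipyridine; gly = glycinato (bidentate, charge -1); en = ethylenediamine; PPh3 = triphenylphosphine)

Cation [Rh…]: ligand charges -1, Rh(III) ⇒ ion charge 2+.
Anion [Sc…]: ligand charges -4, Sc(III) ⇒ ion charge 1−.

[Rh(bipy)(en)(gly)][Sc(NO3)4(PPh3)2]2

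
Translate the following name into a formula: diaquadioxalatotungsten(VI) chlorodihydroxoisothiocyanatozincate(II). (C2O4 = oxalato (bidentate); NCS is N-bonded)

[W(C2O4)2(H2O)2][ZnCl(NCS)(OH)2]

Cation [W…]: ligand charges -4, W(VI) ⇒ ion charge 2+.
Anion [Zn…]: ligand charges -4, Zn(II) ⇒ ion charge 2−.
One 2+ cation balances one 2− anion.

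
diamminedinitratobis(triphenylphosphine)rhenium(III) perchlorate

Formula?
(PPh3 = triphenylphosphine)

[Re(NH3)2(NO3)2(PPh3)2]ClO4

Ligands: 2 ammine (NH3, neutral), 2 nitrato (NO3, -1), 2 triphenylphosphine (PPh3, neutral). Ligand charge sum = -2.
With Re in oxidation state +3, the complex ion is [Re...]^1+.
Charge balance with perchlorate (-1) requires 1 complex ion per 1 perchlorate.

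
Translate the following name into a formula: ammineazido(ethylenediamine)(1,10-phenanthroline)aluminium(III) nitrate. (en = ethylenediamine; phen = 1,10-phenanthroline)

[Al(en)(N3)(NH3)(phen)](NO3)2

Ligands: 1 ethylenediamine (en, neutral), 1 1,10-phenanthroline (phen, neutral), 1 azido (N3, -1), 1 ammine (NH3, neutral). Ligand charge sum = -1.
With Al in oxidation state +3, the complex ion is [Al...]^2+.
Charge balance with nitrate (-1) requires 1 complex ion per 2 nitrate.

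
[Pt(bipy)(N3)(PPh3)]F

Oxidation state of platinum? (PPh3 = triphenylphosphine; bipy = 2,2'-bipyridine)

+2

1 fluoride outside the brackets (-1 each) → the complex ion is 1+.
Ligand charges: 1×PPh3 neutral; 1×bipy neutral; 1×N3 = -1; sum -1.
Pt + (-1) = 1+ ⇒ Pt is +2.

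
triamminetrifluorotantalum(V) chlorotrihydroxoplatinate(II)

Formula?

Cation [Ta…]: ligand charges -3, Ta(V) ⇒ ion charge 2+.
Anion [Pt…]: ligand charges -4, Pt(II) ⇒ ion charge 2−.

[TaF3(NH3)3][PtCl(OH)3]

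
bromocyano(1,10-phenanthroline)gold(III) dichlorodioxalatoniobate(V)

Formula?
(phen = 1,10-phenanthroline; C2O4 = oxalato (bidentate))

Cation [Au…]: ligand charges -2, Au(III) ⇒ ion charge 1+.
Anion [Nb…]: ligand charges -6, Nb(V) ⇒ ion charge 1−.
One 1+ cation balances one 1− anion.

[AuBr(CN)(phen)][Nb(C2O4)2Cl2]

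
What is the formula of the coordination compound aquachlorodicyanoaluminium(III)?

[AlCl(CN)2(H2O)]

Ligands: 2 cyano (CN, -1), 1 aqua (H2O, neutral), 1 chloro (Cl, -1). Ligand charge sum = -3.
With Al in oxidation state +3, the complex ion is [Al...].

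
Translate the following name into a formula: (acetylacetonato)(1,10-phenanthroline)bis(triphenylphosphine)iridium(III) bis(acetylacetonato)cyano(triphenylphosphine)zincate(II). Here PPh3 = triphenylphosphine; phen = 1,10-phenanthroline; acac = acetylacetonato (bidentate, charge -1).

[Ir(acac)(phen)(PPh3)2][Zn(acac)2(CN)(PPh3)]2

Cation [Ir…]: ligand charges -1, Ir(III) ⇒ ion charge 2+.
Anion [Zn…]: ligand charges -3, Zn(II) ⇒ ion charge 1−.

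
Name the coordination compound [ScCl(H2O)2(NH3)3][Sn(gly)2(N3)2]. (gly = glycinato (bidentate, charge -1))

triamminediaquachloroscandium(III) diazidobis(glycinato)stannate(II)

Both ions are complex: the cation is named first with the plain metal name, the anion second with the -ate form; each ion's ligands are alphabetised independently.
Scandium is always +3 in its complexes; the cation's ligand charges sum to -1, so the complex cation is 2+.
A 1:1 salt means the anion carries the equal and opposite charge, 2−.
Anion: ligand charges sum to -4; for the ion to be 2−, Sn = +2.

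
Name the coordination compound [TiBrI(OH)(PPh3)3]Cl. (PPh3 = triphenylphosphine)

The 1 chloride counter-ion carries a total charge of -1, so each complex ion is 1+.
Ligand charges: 1×hydroxo (-1 each), 1×iodo (-1 each), 3×triphenylphosphine (neutral), 1×bromo (-1 each); total -3. So Ti + (-3) = 1+, giving Ti = +4.
Ligands are named alphabetically: bromo before hydroxo before iodo before triphenylphosphine.

bromohydroxoiodotris(triphenylphosphine)titanium(IV) chloride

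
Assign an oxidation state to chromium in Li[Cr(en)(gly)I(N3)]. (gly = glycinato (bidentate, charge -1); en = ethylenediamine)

1 lithium outside the brackets (+1 each) → the complex ion is 1−.
Ligand charges: 1×gly = -1; 1×en neutral; 1×I = -1; 1×N3 = -1; sum -3.
Cr + (-3) = 1− ⇒ Cr is +2.

+2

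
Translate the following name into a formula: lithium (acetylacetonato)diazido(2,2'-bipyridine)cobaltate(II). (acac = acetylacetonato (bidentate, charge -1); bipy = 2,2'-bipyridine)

Li[Co(acac)(bipy)(N3)2]

Ligands: 2 azido (N3, -1), 1 acetylacetonato (acac, -1), 1 2,2'-bipyridine (bipy, neutral). Ligand charge sum = -3.
With Co in oxidation state +2, the complex ion is [Co...]^1−.
Charge balance with lithium (+1) requires 1 complex ion per 1 lithium.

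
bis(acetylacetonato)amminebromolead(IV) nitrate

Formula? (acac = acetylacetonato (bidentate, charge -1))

[Pb(acac)2Br(NH3)]NO3

Ligands: 2 acetylacetonato (acac, -1), 1 ammine (NH3, neutral), 1 bromo (Br, -1). Ligand charge sum = -3.
With Pb in oxidation state +4, the complex ion is [Pb...]^1+.
Charge balance with nitrate (-1) requires 1 complex ion per 1 nitrate.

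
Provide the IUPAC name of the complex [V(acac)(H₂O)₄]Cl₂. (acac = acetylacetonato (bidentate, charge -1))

The 2 chloride counter-ions carry a total charge of -2, so each complex ion is 2+.
Ligand charges: 1×acetylacetonato (-1 each), 4×aqua (neutral); total -1. So V + (-1) = 2+, giving V = +3.
Ligands are named alphabetically: acetylacetonato before aqua.

(acetylacetonato)tetraaquavanadium(III) chloride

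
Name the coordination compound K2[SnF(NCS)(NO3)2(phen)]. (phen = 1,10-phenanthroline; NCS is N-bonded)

potassium fluoroisothiocyanatodinitrato(1,10-phenanthroline)stannate(II)

The 2 potassium counter-ions carry a total charge of +2, so each complex ion is 2−.
Ligand charges: 1×1,10-phenanthroline (neutral), 1×fluoro (-1 each), 2×nitrato (-1 each), 1×isothiocyanato (-1 each); total -4. So Sn + (-4) = 2−, giving Sn = +2.
Ligands are named alphabetically: fluoro before isothiocyanato before nitrato before phenanthroline.
The complex ion is anionic, so tin takes the -ate form stannate(II).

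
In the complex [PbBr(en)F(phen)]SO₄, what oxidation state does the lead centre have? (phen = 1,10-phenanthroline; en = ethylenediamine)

+4

1 sulfate outside the brackets (-2 each) → the complex ion is 2+.
Ligand charges: 1×phen neutral; 1×F = -1; 1×Br = -1; 1×en neutral; sum -2.
Pb + (-2) = 2+ ⇒ Pb is +4.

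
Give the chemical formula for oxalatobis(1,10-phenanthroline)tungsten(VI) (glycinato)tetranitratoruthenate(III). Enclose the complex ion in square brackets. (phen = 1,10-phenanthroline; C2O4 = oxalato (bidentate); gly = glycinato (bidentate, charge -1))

Cation [W…]: ligand charges -2, W(VI) ⇒ ion charge 4+.
Anion [Ru…]: ligand charges -5, Ru(III) ⇒ ion charge 2−.
One 4+ cation requires 2 of the 2− anion.

[W(C2O4)(phen)2][Ru(gly)(NO3)4]2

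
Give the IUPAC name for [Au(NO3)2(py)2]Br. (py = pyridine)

The 1 bromide counter-ion carries a total charge of -1, so each complex ion is 1+.
Ligand charges: 2×nitrato (-1 each), 2×pyridine (neutral); total -2. So Au + (-2) = 1+, giving Au = +3.
Ligands are named alphabetically: nitrato before pyridine.

dinitratobis(pyridine)gold(III) bromide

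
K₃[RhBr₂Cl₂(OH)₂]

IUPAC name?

potassium dibromodichlorodihydroxorhodate(III)

The 3 potassium counter-ions carry a total charge of +3, so each complex ion is 3−.
Ligand charges: 2×chloro (-1 each), 2×bromo (-1 each), 2×hydroxo (-1 each); total -6. So Rh + (-6) = 3−, giving Rh = +3.
Ligands are named alphabetically: bromo before chloro before hydroxo.
The complex ion is anionic, so rhodium takes the -ate form rhodate(III).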